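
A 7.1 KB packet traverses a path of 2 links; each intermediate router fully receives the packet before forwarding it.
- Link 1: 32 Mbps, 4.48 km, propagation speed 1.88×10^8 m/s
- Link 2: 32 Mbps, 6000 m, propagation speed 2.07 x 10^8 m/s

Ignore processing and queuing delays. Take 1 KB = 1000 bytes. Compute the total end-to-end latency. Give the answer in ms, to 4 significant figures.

L = 56800 bits.
Transmission delay per hop = L/R = 56800/32000000 = 1.775 ms; 2 hops → 3.55 ms.
Propagation delays (d/s per hop): 0.0238298, 0.0289855 ms; sum = 0.0528153 ms.
End-to-end = 3.603 ms.

3.603 ms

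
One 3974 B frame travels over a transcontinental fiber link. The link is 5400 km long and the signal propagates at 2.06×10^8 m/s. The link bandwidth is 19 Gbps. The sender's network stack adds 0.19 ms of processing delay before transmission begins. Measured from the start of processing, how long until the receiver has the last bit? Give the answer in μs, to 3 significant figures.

26400 μs

L = 3974 × 8 = 31792 bits.
Transmission delay = L/R = 31792 / 19000000000 = 1.67326 μs.
Propagation delay = d/s = 5400000 m / 206000000 m/s = 26213.6 μs.
Plus processing delay 0.19 ms = 190 μs.
Total = 26400 μs.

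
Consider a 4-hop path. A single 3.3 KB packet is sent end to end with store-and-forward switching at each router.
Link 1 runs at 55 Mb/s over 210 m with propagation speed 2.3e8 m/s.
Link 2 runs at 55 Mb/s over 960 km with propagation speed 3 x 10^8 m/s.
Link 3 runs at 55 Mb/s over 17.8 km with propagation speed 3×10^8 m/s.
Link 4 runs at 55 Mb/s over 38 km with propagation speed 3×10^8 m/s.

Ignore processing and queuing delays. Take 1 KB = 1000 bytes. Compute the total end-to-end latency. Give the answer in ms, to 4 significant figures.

5.307 ms

L = 26400 bits.
Transmission delay per hop = L/R = 26400/55000000 = 0.48 ms; 4 hops → 1.92 ms.
Propagation delays (d/s per hop): 0.000913043, 3.2, 0.0593333, 0.126667 ms; sum = 3.38691 ms.
End-to-end = 5.307 ms.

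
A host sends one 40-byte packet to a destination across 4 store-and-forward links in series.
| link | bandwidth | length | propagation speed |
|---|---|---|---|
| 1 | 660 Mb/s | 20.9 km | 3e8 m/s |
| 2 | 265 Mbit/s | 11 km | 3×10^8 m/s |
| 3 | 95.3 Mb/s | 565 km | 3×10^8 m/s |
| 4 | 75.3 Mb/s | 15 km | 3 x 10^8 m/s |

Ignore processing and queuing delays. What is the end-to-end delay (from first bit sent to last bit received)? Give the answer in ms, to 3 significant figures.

L = 40 × 8 = 320 bits.
Transmission delays (L/R per hop): 0.000484848, 0.00120755, 0.00335782, 0.00424967 ms; sum = 0.00929988 ms.
Propagation delays (d/s per hop): 0.0696667, 0.0366667, 1.88333, 0.05 ms; sum = 2.03967 ms.
End-to-end = 2.05 ms.

2.05 ms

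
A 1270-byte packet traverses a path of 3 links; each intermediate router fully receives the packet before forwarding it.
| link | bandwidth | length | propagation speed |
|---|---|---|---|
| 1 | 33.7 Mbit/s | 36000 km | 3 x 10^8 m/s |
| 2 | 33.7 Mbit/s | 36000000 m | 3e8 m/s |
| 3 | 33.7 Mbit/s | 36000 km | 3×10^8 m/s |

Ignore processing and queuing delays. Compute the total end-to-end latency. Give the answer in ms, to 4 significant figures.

360.9 ms

L = 1270 × 8 = 10160 bits.
Transmission delay per hop = L/R = 10160/33700000 = 0.301484 ms; 3 hops → 0.904451 ms.
Propagation delays (d/s per hop): 120, 120, 120 ms; sum = 360 ms.
End-to-end = 360.9 ms.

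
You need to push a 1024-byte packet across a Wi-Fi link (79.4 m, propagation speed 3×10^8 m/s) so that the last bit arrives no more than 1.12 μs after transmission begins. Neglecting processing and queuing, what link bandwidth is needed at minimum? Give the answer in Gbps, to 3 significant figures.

9.58 Gbps

L = 8192 bits.
Propagation delay = 79.4 / 300000000 = 0.264667 μs.
Transmission budget = 1.12 − 0.264667 = 0.855333 μs.
R ≥ L / t_tx = 8192 bits / 8.55333e-07 s = 9.58 Gbps.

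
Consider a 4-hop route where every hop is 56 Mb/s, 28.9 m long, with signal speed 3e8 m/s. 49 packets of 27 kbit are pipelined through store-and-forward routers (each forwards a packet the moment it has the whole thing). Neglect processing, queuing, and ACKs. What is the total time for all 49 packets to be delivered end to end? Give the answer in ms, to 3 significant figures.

25.1 ms

Per-hop transmission t_tx = L/R = 27000/56000000 = 0.482143 ms.
Per-hop propagation t_prop = 28.9/300000000 = 9.63333e-05 ms.
Pipeline fill: first packet needs 4·t_tx to clear all hops; remaining 48 packets each add one t_tx.
Total = (4+49-1)·t_tx + 4·t_prop = 52·0.482143 + 4·9.63333e-05 = 25.1 ms.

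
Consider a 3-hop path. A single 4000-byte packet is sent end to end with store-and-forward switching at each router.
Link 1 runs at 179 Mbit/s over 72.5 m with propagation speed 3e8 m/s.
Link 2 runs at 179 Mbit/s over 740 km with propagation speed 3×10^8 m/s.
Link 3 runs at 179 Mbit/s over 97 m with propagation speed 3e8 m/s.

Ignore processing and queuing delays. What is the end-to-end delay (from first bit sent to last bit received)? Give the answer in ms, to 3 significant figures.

L = 4000 × 8 = 32000 bits.
Transmission delay per hop = L/R = 32000/179000000 = 0.178771 ms; 3 hops → 0.536313 ms.
Propagation delays (d/s per hop): 0.000241667, 2.46667, 0.000323333 ms; sum = 2.46723 ms.
End-to-end = 3.00 ms.

3.00 ms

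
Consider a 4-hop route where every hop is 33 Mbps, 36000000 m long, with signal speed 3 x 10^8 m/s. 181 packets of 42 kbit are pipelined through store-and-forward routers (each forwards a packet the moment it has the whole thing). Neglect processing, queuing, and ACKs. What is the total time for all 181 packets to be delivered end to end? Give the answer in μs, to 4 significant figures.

Per-hop transmission t_tx = L/R = 42000/33000000 = 1272.73 μs.
Per-hop propagation t_prop = 36000000/300000000 = 120000 μs.
Pipeline fill: first packet needs 4·t_tx to clear all hops; remaining 180 packets each add one t_tx.
Total = (4+181-1)·t_tx + 4·t_prop = 184·1272.73 + 4·120000 = 714200 μs.

714200 μs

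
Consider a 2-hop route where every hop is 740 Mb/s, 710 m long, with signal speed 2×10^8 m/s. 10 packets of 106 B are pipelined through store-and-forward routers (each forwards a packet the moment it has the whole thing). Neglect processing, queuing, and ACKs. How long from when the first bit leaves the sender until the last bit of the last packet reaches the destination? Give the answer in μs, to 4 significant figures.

Per-hop transmission t_tx = L/R = 848/740000000 = 1.14595 μs.
Per-hop propagation t_prop = 710/200000000 = 3.55 μs.
Pipeline fill: first packet needs 2·t_tx to clear all hops; remaining 9 packets each add one t_tx.
Total = (2+10-1)·t_tx + 2·t_prop = 11·1.14595 + 2·3.55 = 19.71 μs.

19.71 μs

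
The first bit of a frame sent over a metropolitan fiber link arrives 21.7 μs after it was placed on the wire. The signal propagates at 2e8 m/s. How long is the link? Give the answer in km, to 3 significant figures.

4.34 km

d = s × t_prop = 200000000 × 2.17e-05 = 4.34 km.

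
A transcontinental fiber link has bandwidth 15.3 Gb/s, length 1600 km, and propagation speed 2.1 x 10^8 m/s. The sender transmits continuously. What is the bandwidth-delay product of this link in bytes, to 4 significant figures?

14570000 bytes

Propagation delay = 1600000 / 210000000 = 0.00761905 s.
BDP = R × t_prop = 15300000000 × 0.00761905 = 116571000 bits.
In bytes: 116571000/8 = 14570000 bytes.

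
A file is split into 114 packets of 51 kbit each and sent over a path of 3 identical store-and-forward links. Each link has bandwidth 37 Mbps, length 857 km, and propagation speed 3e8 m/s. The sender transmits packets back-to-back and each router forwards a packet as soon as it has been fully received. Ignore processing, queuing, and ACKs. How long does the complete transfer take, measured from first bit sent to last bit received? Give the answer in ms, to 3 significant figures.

Per-hop transmission t_tx = L/R = 51000/37000000 = 1.37838 ms.
Per-hop propagation t_prop = 857000/300000000 = 2.85667 ms.
Pipeline fill: first packet needs 3·t_tx to clear all hops; remaining 113 packets each add one t_tx.
Total = (3+114-1)·t_tx + 3·t_prop = 116·1.37838 + 3·2.85667 = 168 ms.

168 ms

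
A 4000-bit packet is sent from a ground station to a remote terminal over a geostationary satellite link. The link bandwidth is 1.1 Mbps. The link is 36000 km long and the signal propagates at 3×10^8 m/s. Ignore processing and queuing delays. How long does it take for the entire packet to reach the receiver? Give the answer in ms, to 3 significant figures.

Transmission delay = L/R = 4000 / 1100000 = 3.63636 ms.
Propagation delay = d/s = 36000000 m / 300000000 m/s = 120 ms.
Total = 124 ms.

124 ms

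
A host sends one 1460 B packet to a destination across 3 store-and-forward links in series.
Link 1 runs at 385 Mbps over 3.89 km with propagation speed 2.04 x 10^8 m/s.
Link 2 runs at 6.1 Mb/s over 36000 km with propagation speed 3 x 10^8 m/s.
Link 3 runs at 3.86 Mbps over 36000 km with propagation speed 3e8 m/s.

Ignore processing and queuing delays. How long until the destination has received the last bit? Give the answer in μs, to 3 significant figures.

L = 1460 × 8 = 11680 bits.
Transmission delays (L/R per hop): 30.3377, 1914.75, 3025.91 μs; sum = 4971 μs.
Propagation delays (d/s per hop): 19.0686, 120000, 120000 μs; sum = 240019 μs.
End-to-end = 245000 μs.

245000 μs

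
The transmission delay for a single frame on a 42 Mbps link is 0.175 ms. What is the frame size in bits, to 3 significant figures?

L = R × t_tx = 42000000 b/s × 0.000175 s = 7350 bits.

7350 bits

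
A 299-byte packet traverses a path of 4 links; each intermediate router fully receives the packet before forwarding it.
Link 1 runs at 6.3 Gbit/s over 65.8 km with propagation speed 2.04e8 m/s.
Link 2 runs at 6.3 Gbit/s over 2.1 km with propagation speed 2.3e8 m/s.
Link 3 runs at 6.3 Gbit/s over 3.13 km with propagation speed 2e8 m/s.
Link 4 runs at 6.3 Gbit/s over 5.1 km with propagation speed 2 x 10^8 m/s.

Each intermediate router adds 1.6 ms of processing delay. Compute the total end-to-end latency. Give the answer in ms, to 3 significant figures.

L = 299 × 8 = 2392 bits.
Transmission delay per hop = L/R = 2392/6300000000 = 0.000379683 ms; 4 hops → 0.00151873 ms.
Propagation delays (d/s per hop): 0.322549, 0.00913043, 0.01565, 0.0255 ms; sum = 0.372829 ms.
Processing at 3 router(s): 3 × 1.6 ms = 4.8 ms.
End-to-end = 5.17 ms.

5.17 ms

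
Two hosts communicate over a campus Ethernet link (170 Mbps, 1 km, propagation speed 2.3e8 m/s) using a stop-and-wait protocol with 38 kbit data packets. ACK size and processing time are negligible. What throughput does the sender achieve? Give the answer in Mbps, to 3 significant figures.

164 Mbps

t_tx = L/R = 38000/170000000 = 0.000223529 s.
t_prop = 1000/2.3e+08 = 4.34783e-06 s; RTT = 8.69565e-06 s.
Cycle = t_tx + RTT = 0.000232225 s.
Throughput = L / cycle = 38000 / 0.000232225 = 164 Mbps.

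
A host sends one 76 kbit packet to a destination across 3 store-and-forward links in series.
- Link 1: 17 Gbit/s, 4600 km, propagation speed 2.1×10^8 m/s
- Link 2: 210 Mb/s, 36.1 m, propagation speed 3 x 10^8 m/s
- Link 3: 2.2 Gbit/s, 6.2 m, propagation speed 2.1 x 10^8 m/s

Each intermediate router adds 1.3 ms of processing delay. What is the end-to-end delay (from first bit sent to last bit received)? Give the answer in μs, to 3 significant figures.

L = 76000 bits.
Transmission delays (L/R per hop): 4.47059, 361.905, 34.5455 μs; sum = 400.921 μs.
Propagation delays (d/s per hop): 21904.8, 0.120333, 0.0295238 μs; sum = 21904.9 μs.
Processing at 2 router(s): 2 × 1.3 ms = 2600 μs.
End-to-end = 24900 μs.

24900 μs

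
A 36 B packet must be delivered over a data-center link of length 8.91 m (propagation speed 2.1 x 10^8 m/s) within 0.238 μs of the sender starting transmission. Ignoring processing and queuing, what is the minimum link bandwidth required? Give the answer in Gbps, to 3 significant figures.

1.47 Gbps

L = 288 bits.
Propagation delay = 8.91 / 210000000 = 0.0424286 μs.
Transmission budget = 0.238 − 0.0424286 = 0.195571 μs.
R ≥ L / t_tx = 288 bits / 1.95571e-07 s = 1.47 Gbps.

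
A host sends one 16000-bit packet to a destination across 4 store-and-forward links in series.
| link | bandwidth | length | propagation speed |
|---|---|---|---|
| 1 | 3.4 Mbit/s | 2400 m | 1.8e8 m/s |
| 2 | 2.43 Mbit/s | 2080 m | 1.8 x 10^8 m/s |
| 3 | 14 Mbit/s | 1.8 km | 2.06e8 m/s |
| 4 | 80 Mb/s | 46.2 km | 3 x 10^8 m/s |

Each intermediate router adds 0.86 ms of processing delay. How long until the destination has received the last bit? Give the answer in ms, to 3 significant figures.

15.4 ms

Transmission delays (L/R per hop): 4.70588, 6.58436, 1.14286, 0.2 ms; sum = 12.6331 ms.
Propagation delays (d/s per hop): 0.0133333, 0.0115556, 0.00873786, 0.154 ms; sum = 0.187627 ms.
Processing at 3 router(s): 3 × 0.86 ms = 2.58 ms.
End-to-end = 15.4 ms.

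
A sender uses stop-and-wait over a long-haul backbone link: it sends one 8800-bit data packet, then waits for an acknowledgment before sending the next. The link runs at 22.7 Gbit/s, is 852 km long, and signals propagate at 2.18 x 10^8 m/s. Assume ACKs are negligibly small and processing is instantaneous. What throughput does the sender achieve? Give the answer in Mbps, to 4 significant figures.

1.126 Mbps

t_tx = L/R = 8800/22700000000 = 3.87665e-07 s.
t_prop = 852000/2.18e+08 = 0.00390826 s; RTT = 0.00781651 s.
Cycle = t_tx + RTT = 0.0078169 s.
Throughput = L / cycle = 8800 / 0.0078169 = 1.126 Mbps.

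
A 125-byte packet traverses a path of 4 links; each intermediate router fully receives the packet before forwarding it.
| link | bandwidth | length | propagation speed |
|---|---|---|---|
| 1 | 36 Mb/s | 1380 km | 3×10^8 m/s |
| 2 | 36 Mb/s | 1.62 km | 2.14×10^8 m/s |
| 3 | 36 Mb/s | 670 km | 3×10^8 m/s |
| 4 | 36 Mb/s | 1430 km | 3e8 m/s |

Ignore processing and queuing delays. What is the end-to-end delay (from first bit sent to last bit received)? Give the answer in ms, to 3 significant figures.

L = 125 × 8 = 1000 bits.
Transmission delay per hop = L/R = 1000/36000000 = 0.0277778 ms; 4 hops → 0.111111 ms.
Propagation delays (d/s per hop): 4.6, 0.00757009, 2.23333, 4.76667 ms; sum = 11.6076 ms.
End-to-end = 11.7 ms.

11.7 ms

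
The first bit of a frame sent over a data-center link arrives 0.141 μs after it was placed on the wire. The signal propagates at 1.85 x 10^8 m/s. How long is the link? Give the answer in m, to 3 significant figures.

26.1 m

d = s × t_prop = 185000000 × 1.41e-07 = 26.1 m.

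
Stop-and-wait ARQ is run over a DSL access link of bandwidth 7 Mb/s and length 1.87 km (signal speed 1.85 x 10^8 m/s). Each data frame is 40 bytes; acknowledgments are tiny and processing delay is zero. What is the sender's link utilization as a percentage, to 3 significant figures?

t_tx = L/R = 320/7000000 = 4.57143e-05 s.
t_prop = 1870/185000000 = 1.01081e-05 s; RTT = 2.02162e-05 s.
Cycle = t_tx + RTT = 6.59305e-05 s.
Utilization = t_tx / cycle = 4.57143e-05/6.59305e-05 = 69.3 %.

69.3 %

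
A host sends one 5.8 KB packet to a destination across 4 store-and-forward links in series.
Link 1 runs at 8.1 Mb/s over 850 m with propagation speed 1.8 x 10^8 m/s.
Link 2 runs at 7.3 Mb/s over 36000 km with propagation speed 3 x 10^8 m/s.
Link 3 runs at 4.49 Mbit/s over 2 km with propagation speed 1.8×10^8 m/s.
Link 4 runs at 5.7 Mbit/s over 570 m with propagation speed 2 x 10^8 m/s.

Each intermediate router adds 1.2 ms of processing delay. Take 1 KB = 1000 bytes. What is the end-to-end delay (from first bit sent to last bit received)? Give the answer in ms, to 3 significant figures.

154 ms

L = 46400 bits.
Transmission delays (L/R per hop): 5.7284, 6.35616, 10.3341, 8.14035 ms; sum = 30.559 ms.
Propagation delays (d/s per hop): 0.00472222, 120, 0.0111111, 0.00285 ms; sum = 120.019 ms.
Processing at 3 router(s): 3 × 1.2 ms = 3.6 ms.
End-to-end = 154 ms.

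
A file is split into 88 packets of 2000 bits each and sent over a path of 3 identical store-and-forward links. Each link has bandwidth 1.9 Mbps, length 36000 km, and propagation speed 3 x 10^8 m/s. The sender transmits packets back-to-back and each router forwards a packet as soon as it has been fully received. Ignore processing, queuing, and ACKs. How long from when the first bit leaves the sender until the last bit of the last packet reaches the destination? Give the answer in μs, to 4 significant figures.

Per-hop transmission t_tx = L/R = 2000/1900000 = 1052.63 μs.
Per-hop propagation t_prop = 36000000/300000000 = 120000 μs.
Pipeline fill: first packet needs 3·t_tx to clear all hops; remaining 87 packets each add one t_tx.
Total = (3+88-1)·t_tx + 3·t_prop = 90·1052.63 + 3·120000 = 454700 μs.

454700 μs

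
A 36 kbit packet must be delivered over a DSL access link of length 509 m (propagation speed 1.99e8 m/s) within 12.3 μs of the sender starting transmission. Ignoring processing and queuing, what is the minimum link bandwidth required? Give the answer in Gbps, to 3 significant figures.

Propagation delay = 509 / 199000000 = 2.55779 μs.
Transmission budget = 12.3 − 2.55779 = 9.74221 μs.
R ≥ L / t_tx = 36000 bits / 9.74221e-06 s = 3.70 Gbps.

3.70 Gbps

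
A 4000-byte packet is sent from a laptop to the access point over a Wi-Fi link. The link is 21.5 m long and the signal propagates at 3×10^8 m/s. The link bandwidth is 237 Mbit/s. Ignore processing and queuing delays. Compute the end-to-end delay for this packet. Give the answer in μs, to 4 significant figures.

L = 4000 × 8 = 32000 bits.
Transmission delay = L/R = 32000 / 237000000 = 135.021 μs.
Propagation delay = d/s = 21.5 m / 300000000 m/s = 0.0716667 μs.
Total = 135.1 μs.

135.1 μs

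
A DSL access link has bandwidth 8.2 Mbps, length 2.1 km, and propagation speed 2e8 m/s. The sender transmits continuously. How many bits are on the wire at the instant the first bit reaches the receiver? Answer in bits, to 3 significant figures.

Propagation delay = 2100 / 200000000 = 1.05e-05 s.
BDP = R × t_prop = 8.2e+06 × 1.05e-05 = 86.1 bits.

86.1 bits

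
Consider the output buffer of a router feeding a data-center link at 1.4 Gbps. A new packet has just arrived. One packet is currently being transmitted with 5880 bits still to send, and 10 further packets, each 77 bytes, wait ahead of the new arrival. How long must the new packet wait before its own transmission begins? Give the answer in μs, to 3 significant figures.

8.60 μs

Each queued packet: L/R = 616/1400000000 = 0.44 μs.
10 queued → 4.4 μs.
Plus remaining 5880 bits of current packet: 4.2 μs.
Queuing delay = 8.60 μs.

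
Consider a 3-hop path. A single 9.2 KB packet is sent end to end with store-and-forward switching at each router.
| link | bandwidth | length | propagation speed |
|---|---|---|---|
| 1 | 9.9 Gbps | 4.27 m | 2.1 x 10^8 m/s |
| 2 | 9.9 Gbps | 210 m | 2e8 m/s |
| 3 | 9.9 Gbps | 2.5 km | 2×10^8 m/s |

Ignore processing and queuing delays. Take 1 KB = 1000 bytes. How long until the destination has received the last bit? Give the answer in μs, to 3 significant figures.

35.9 μs

L = 73600 bits.
Transmission delay per hop = L/R = 73600/9900000000 = 7.43434 μs; 3 hops → 22.303 μs.
Propagation delays (d/s per hop): 0.0203333, 1.05, 12.5 μs; sum = 13.5703 μs.
End-to-end = 35.9 μs.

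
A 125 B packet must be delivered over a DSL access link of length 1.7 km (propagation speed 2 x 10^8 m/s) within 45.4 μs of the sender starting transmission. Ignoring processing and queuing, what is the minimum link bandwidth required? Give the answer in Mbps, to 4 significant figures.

27.10 Mbps

L = 1000 bits.
Propagation delay = 1700 / 200000000 = 8.5 μs.
Transmission budget = 45.4 − 8.5 = 36.9 μs.
R ≥ L / t_tx = 1000 bits / 3.69e-05 s = 27.10 Mbps.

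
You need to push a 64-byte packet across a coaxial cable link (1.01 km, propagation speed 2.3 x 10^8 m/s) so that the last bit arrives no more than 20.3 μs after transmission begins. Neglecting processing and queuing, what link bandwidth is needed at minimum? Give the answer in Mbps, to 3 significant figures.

L = 512 bits.
Propagation delay = 1010 / 2.3e+08 = 4.3913 μs.
Transmission budget = 20.3 − 4.3913 = 15.9087 μs.
R ≥ L / t_tx = 512 bits / 1.59087e-05 s = 32.2 Mbps.

32.2 Mbps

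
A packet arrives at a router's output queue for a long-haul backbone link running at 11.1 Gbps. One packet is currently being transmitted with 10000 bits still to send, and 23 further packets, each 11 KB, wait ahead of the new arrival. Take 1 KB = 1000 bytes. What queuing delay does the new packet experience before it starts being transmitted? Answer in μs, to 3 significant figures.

Each queued packet: L/R = 88000/11100000000 = 7.92793 μs.
23 queued → 182.342 μs.
Plus remaining 10000 bits of current packet: 0.900901 μs.
Queuing delay = 183 μs.

183 μs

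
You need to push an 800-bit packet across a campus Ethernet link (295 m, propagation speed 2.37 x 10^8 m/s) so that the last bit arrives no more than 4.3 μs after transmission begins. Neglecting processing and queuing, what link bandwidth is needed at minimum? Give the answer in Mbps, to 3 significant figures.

262 Mbps

Propagation delay = 295 / 237000000 = 1.24473 μs.
Transmission budget = 4.3 − 1.24473 = 3.05527 μs.
R ≥ L / t_tx = 800 bits / 3.05527e-06 s = 262 Mbps.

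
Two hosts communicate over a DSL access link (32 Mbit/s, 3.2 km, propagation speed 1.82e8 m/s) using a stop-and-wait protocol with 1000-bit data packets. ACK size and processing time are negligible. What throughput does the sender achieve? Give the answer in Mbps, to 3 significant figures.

15.1 Mbps

t_tx = L/R = 1000/32000000 = 3.125e-05 s.
t_prop = 3200/182000000 = 1.75824e-05 s; RTT = 3.51648e-05 s.
Cycle = t_tx + RTT = 6.64148e-05 s.
Throughput = L / cycle = 1000 / 6.64148e-05 = 15.1 Mbps.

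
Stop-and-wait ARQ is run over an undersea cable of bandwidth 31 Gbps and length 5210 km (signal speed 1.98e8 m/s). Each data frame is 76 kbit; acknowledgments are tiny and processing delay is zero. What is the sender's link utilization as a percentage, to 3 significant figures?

t_tx = L/R = 76000/31000000000 = 2.45161e-06 s.
t_prop = 5210000/198000000 = 0.0263131 s; RTT = 0.0526263 s.
Cycle = t_tx + RTT = 0.0526287 s.
Utilization = t_tx / cycle = 2.45161e-06/0.0526287 = 0.00466 %.

0.00466 %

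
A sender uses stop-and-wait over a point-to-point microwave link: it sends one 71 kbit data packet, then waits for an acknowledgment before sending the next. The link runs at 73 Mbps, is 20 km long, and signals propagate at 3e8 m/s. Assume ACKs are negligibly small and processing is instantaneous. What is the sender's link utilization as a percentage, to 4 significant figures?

87.94 %

t_tx = L/R = 71000/73000000 = 0.000972603 s.
t_prop = 20000/300000000 = 6.66667e-05 s; RTT = 0.000133333 s.
Cycle = t_tx + RTT = 0.00110594 s.
Utilization = t_tx / cycle = 0.000972603/0.00110594 = 87.94 %.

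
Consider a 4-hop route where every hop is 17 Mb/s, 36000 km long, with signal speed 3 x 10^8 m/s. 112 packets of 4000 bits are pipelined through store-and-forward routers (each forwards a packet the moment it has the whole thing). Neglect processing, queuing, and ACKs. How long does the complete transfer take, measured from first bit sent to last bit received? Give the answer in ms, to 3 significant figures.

507 ms

Per-hop transmission t_tx = L/R = 4000/17000000 = 0.235294 ms.
Per-hop propagation t_prop = 36000000/300000000 = 120 ms.
Pipeline fill: first packet needs 4·t_tx to clear all hops; remaining 111 packets each add one t_tx.
Total = (4+112-1)·t_tx + 4·t_prop = 115·0.235294 + 4·120 = 507 ms.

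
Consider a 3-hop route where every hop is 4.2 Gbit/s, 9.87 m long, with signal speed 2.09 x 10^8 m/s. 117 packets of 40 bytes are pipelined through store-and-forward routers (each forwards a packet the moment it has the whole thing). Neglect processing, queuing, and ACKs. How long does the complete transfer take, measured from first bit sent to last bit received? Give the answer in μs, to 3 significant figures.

Per-hop transmission t_tx = L/R = 320/4200000000 = 0.0761905 μs.
Per-hop propagation t_prop = 9.87/209000000 = 0.0472249 μs.
Pipeline fill: first packet needs 3·t_tx to clear all hops; remaining 116 packets each add one t_tx.
Total = (3+117-1)·t_tx + 3·t_prop = 119·0.0761905 + 3·0.0472249 = 9.21 μs.

9.21 μs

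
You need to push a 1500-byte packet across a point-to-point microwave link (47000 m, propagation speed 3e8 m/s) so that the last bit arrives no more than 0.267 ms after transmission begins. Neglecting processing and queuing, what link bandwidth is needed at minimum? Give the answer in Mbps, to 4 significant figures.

108.8 Mbps

L = 12000 bits.
Propagation delay = 47000 / 300000000 = 0.156667 ms.
Transmission budget = 0.267 − 0.156667 = 0.110333 ms.
R ≥ L / t_tx = 12000 bits / 0.000110333 s = 108.8 Mbps.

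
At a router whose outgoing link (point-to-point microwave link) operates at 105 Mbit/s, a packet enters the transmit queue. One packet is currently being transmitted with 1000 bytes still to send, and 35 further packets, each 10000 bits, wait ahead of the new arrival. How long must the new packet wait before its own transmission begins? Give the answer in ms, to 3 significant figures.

3.41 ms

Each queued packet: L/R = 10000/105000000 = 0.0952381 ms.
35 queued → 3.33333 ms.
Plus remaining 8000 bits of current packet: 0.0761905 ms.
Queuing delay = 3.41 ms.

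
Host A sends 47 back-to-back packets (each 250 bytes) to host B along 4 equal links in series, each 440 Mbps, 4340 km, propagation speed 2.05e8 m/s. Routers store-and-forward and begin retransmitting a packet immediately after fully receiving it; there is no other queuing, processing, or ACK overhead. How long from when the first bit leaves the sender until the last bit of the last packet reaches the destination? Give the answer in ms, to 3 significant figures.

Per-hop transmission t_tx = L/R = 2000/440000000 = 0.00454545 ms.
Per-hop propagation t_prop = 4340000/2.05e+08 = 21.1707 ms.
Pipeline fill: first packet needs 4·t_tx to clear all hops; remaining 46 packets each add one t_tx.
Total = (4+47-1)·t_tx + 4·t_prop = 50·0.00454545 + 4·21.1707 = 84.9 ms.

84.9 ms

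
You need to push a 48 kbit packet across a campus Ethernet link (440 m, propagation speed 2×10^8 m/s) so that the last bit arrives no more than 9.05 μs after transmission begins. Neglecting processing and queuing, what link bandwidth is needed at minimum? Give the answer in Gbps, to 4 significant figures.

Propagation delay = 440 / 200000000 = 2.2 μs.
Transmission budget = 9.05 − 2.2 = 6.85 μs.
R ≥ L / t_tx = 48000 bits / 6.85e-06 s = 7.007 Gbps.

7.007 Gbps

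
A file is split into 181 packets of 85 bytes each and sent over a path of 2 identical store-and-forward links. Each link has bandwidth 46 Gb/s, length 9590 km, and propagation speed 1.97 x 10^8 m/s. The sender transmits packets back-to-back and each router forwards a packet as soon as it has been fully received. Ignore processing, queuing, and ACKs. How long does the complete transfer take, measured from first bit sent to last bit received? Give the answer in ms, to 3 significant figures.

97.4 ms

Per-hop transmission t_tx = L/R = 680/46000000000 = 1.47826e-05 ms.
Per-hop propagation t_prop = 9590000/197000000 = 48.6802 ms.
Pipeline fill: first packet needs 2·t_tx to clear all hops; remaining 180 packets each add one t_tx.
Total = (2+181-1)·t_tx + 2·t_prop = 182·1.47826e-05 + 2·48.6802 = 97.4 ms.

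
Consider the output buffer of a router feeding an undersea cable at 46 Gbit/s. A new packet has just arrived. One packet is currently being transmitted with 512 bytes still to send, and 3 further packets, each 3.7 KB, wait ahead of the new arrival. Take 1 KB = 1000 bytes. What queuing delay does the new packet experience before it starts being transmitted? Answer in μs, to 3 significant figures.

2.02 μs

Each queued packet: L/R = 29600/46000000000 = 0.643478 μs.
3 queued → 1.93043 μs.
Plus remaining 4096 bits of current packet: 0.0890435 μs.
Queuing delay = 2.02 μs.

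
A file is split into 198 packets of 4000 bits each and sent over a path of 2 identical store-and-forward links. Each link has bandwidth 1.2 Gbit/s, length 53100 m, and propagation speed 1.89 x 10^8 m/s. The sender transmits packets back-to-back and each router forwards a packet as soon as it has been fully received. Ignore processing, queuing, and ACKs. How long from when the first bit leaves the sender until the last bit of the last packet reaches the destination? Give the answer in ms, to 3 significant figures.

Per-hop transmission t_tx = L/R = 4000/1200000000 = 0.00333333 ms.
Per-hop propagation t_prop = 53100/189000000 = 0.280952 ms.
Pipeline fill: first packet needs 2·t_tx to clear all hops; remaining 197 packets each add one t_tx.
Total = (2+198-1)·t_tx + 2·t_prop = 199·0.00333333 + 2·0.280952 = 1.23 ms.

1.23 ms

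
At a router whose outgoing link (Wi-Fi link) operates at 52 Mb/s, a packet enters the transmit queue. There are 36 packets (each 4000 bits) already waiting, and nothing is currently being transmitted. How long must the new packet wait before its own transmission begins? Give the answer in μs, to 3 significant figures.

Each queued packet: L/R = 4000/52000000 = 76.9231 μs.
36 queued → 2769.23 μs.
Queuing delay = 2770 μs.

2770 μs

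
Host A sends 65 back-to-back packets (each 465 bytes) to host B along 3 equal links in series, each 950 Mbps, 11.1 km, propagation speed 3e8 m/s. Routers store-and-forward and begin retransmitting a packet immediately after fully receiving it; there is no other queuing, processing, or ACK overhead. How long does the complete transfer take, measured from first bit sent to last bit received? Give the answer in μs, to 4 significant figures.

Per-hop transmission t_tx = L/R = 3720/950000000 = 3.91579 μs.
Per-hop propagation t_prop = 11100/300000000 = 37 μs.
Pipeline fill: first packet needs 3·t_tx to clear all hops; remaining 64 packets each add one t_tx.
Total = (3+65-1)·t_tx + 3·t_prop = 67·3.91579 + 3·37 = 373.4 μs.

373.4 μs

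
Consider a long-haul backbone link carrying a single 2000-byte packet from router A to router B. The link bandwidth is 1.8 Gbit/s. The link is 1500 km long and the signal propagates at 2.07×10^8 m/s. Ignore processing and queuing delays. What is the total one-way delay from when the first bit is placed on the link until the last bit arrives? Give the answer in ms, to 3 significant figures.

L = 2000 × 8 = 16000 bits.
Transmission delay = L/R = 16000 / 1800000000 = 0.00888889 ms.
Propagation delay = d/s = 1500000 m / 2.07e+08 m/s = 7.24638 ms.
Total = 7.26 ms.

7.26 ms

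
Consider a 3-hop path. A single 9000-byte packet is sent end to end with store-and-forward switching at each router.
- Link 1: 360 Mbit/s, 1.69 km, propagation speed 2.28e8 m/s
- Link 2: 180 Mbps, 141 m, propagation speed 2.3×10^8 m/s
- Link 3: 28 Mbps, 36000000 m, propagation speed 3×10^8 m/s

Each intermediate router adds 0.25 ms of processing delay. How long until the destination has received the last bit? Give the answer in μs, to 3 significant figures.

124000 μs

L = 9000 × 8 = 72000 bits.
Transmission delays (L/R per hop): 200, 400, 2571.43 μs; sum = 3171.43 μs.
Propagation delays (d/s per hop): 7.41228, 0.613043, 120000 μs; sum = 120008 μs.
Processing at 2 router(s): 2 × 0.25 ms = 500 μs.
End-to-end = 124000 μs.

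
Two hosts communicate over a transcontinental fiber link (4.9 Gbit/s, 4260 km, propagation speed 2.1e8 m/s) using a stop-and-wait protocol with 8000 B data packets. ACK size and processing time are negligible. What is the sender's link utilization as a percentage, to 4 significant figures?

t_tx = L/R = 64000/4900000000 = 1.30612e-05 s.
t_prop = 4260000/210000000 = 0.0202857 s; RTT = 0.0405714 s.
Cycle = t_tx + RTT = 0.0405845 s.
Utilization = t_tx / cycle = 1.30612e-05/0.0405845 = 0.03218 %.

0.03218 %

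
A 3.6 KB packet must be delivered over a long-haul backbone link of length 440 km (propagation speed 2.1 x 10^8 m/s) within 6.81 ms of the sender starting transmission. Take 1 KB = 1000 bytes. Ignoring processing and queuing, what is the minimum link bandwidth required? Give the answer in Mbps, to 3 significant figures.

L = 28800 bits.
Propagation delay = 440000 / 210000000 = 2.09524 ms.
Transmission budget = 6.81 − 2.09524 = 4.71476 ms.
R ≥ L / t_tx = 28800 bits / 0.00471476 s = 6.11 Mbps.

6.11 Mbps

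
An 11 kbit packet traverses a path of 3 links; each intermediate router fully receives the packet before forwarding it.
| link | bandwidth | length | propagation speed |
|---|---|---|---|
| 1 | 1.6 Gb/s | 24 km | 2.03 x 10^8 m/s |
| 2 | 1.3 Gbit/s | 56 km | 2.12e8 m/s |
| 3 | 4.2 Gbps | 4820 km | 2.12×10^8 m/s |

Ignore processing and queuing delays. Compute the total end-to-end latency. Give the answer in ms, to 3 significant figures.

23.1 ms

L = 11000 bits.
Transmission delays (L/R per hop): 0.006875, 0.00846154, 0.00261905 ms; sum = 0.0179556 ms.
Propagation delays (d/s per hop): 0.118227, 0.264151, 22.7358 ms; sum = 23.1182 ms.
End-to-end = 23.1 ms.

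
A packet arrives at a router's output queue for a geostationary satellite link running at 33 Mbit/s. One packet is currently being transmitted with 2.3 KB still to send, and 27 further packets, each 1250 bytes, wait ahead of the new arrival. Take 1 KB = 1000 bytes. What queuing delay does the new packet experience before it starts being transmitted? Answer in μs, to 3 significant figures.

8740 μs

Each queued packet: L/R = 10000/33000000 = 303.03 μs.
27 queued → 8181.82 μs.
Plus remaining 18400 bits of current packet: 557.576 μs.
Queuing delay = 8740 μs.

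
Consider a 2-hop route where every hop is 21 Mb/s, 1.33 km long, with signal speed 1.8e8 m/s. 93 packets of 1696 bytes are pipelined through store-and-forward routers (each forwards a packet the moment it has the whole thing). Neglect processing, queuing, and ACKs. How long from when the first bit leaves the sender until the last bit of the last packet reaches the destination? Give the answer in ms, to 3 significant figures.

Per-hop transmission t_tx = L/R = 13568/21000000 = 0.646095 ms.
Per-hop propagation t_prop = 1330/180000000 = 0.00738889 ms.
Pipeline fill: first packet needs 2·t_tx to clear all hops; remaining 92 packets each add one t_tx.
Total = (2+93-1)·t_tx + 2·t_prop = 94·0.646095 + 2·0.00738889 = 60.7 ms.

60.7 ms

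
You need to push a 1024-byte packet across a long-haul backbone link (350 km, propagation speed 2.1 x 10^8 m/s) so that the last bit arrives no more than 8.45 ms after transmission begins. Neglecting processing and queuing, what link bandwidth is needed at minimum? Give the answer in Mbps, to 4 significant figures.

L = 8192 bits.
Propagation delay = 350000 / 210000000 = 1.66667 ms.
Transmission budget = 8.45 − 1.66667 = 6.78333 ms.
R ≥ L / t_tx = 8192 bits / 0.00678333 s = 1.208 Mbps.

1.208 Mbps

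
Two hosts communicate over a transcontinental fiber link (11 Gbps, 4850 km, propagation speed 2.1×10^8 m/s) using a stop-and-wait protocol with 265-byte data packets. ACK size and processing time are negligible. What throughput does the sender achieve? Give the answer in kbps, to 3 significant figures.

45.9 kbps

t_tx = L/R = 2120/11000000000 = 1.92727e-07 s.
t_prop = 4850000/210000000 = 0.0230952 s; RTT = 0.0461905 s.
Cycle = t_tx + RTT = 0.0461907 s.
Throughput = L / cycle = 2120 / 0.0461907 = 45.9 kbps.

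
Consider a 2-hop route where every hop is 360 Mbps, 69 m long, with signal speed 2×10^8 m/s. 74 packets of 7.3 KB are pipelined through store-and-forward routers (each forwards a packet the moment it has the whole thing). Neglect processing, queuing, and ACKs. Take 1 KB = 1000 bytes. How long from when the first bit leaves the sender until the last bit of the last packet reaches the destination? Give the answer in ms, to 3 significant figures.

Per-hop transmission t_tx = L/R = 58400/360000000 = 0.162222 ms.
Per-hop propagation t_prop = 69/200000000 = 0.000345 ms.
Pipeline fill: first packet needs 2·t_tx to clear all hops; remaining 73 packets each add one t_tx.
Total = (2+74-1)·t_tx + 2·t_prop = 75·0.162222 + 2·0.000345 = 12.2 ms.

12.2 ms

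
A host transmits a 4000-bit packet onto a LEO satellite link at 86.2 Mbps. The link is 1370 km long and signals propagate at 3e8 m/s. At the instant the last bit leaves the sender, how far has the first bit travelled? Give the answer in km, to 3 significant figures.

t_tx = L/R = 4000/86200000 = 4.64037e-05 s.
Distance = s × t_tx = 300000000 × 4.64037e-05 = 13.9 km.

13.9 km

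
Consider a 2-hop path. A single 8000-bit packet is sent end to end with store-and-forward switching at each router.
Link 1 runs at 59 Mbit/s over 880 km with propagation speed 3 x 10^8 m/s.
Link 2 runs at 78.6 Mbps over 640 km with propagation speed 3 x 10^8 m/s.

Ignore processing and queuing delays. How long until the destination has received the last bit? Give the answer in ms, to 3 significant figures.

Transmission delays (L/R per hop): 0.135593, 0.101781 ms; sum = 0.237374 ms.
Propagation delays (d/s per hop): 2.93333, 2.13333 ms; sum = 5.06667 ms.
End-to-end = 5.30 ms.

5.30 ms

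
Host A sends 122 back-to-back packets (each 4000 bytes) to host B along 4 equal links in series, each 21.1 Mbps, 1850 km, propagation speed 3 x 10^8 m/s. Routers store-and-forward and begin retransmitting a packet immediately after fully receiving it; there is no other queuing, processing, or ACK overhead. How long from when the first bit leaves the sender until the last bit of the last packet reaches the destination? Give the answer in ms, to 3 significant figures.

214 ms

Per-hop transmission t_tx = L/R = 32000/21100000 = 1.51659 ms.
Per-hop propagation t_prop = 1850000/300000000 = 6.16667 ms.
Pipeline fill: first packet needs 4·t_tx to clear all hops; remaining 121 packets each add one t_tx.
Total = (4+122-1)·t_tx + 4·t_prop = 125·1.51659 + 4·6.16667 = 214 ms.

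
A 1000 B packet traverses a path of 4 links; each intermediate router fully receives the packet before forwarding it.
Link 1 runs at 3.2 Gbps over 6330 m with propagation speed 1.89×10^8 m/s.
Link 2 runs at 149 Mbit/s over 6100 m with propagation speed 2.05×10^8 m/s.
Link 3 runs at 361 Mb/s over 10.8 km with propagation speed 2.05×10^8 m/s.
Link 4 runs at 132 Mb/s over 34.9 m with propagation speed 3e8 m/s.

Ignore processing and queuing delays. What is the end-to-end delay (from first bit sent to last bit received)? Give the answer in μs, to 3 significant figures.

255 μs

L = 1000 × 8 = 8000 bits.
Transmission delays (L/R per hop): 2.5, 53.6913, 22.1607, 60.6061 μs; sum = 138.958 μs.
Propagation delays (d/s per hop): 33.4921, 29.7561, 52.6829, 0.116333 μs; sum = 116.047 μs.
End-to-end = 255 μs.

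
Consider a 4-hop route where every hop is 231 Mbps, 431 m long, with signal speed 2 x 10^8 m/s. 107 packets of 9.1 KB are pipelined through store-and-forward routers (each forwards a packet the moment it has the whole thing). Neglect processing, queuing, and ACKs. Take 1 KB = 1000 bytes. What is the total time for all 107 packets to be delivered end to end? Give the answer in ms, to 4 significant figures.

Per-hop transmission t_tx = L/R = 72800/231000000 = 0.315152 ms.
Per-hop propagation t_prop = 431/200000000 = 0.002155 ms.
Pipeline fill: first packet needs 4·t_tx to clear all hops; remaining 106 packets each add one t_tx.
Total = (4+107-1)·t_tx + 4·t_prop = 110·0.315152 + 4·0.002155 = 34.68 ms.

34.68 ms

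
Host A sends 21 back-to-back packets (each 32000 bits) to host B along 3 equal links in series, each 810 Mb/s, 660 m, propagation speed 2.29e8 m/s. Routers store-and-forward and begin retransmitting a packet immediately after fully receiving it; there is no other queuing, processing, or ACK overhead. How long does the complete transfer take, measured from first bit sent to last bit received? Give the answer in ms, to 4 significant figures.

0.9173 ms

Per-hop transmission t_tx = L/R = 32000/810000000 = 0.0395062 ms.
Per-hop propagation t_prop = 660/229000000 = 0.0028821 ms.
Pipeline fill: first packet needs 3·t_tx to clear all hops; remaining 20 packets each add one t_tx.
Total = (3+21-1)·t_tx + 3·t_prop = 23·0.0395062 + 3·0.0028821 = 0.9173 ms.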